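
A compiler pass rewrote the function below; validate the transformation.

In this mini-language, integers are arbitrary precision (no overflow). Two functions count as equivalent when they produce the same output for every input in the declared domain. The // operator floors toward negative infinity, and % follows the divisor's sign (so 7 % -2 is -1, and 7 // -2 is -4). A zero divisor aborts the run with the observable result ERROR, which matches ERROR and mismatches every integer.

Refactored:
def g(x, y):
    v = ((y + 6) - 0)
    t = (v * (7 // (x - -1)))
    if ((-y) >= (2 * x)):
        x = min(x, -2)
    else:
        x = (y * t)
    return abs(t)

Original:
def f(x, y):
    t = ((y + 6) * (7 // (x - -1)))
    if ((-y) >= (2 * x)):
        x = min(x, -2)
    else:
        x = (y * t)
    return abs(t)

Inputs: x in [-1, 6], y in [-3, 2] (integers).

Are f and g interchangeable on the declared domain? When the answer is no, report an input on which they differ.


Changes here: arithmetic usage differs; and statement counts differ; and constant usage differs; and local variable names differ; the full 48-point sweep finds no disagreement.
verdict: equivalent


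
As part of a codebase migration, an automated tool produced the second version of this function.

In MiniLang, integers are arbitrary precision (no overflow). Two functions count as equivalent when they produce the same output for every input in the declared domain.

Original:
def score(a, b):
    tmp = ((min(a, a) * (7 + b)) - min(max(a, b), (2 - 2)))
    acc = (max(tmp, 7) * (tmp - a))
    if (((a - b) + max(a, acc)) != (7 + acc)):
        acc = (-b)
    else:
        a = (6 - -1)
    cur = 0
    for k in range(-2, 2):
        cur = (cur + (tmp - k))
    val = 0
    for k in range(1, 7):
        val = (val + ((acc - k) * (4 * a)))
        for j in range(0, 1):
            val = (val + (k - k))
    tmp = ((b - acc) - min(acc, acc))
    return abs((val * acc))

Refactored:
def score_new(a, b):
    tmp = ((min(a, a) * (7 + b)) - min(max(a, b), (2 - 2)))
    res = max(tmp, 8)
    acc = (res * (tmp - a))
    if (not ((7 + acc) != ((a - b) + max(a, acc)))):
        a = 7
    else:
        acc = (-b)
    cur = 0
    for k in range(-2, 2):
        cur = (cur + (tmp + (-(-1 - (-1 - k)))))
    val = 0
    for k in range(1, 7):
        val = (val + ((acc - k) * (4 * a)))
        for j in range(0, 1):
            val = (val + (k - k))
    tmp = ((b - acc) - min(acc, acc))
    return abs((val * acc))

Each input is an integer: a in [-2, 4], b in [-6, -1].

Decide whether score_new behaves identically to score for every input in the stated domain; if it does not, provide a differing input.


These are not equivalent — on a=2, b=-5 the outputs split (24696 vs 33600).
score: tmp becomes 4; next acc becomes 14; next (((a - b) + max(a, acc)) != (7 + acc)) evaluates to false; next a becomes 7; next cur becomes 0; next at k=-2:; next cur becomes 6; next at k=-1:; next cur becomes 11; next at k=0:; next cur becomes 15; next at k=1:; next cur becomes 18; next val becomes 0; next at k=1:; next val becomes 364; next at j=0:; next val becomes 364; next at k=2:; next val becomes 700; next at j=0:; next val becomes 700; next at k=3:; next val becomes 1008; next at j=0:; next val becomes 1008; next at k=4:; next val becomes 1288; next at j=0:; next val becomes 1288; next at k=5:; next val becomes 1540; next at j=0:; next val becomes 1540; next at k=6:; next val becomes 1764; next at j=0:; next val becomes 1764; next tmp becomes -33; next final value 24696
score_new: tmp becomes 4; next res becomes 8; next acc becomes 16; next (not ((7 + acc) != ((a - b) + max(a, acc)))) evaluates to true; next a becomes 7; next cur becomes 0; next at k=-2:; next cur becomes 6; next at k=-1:; next cur becomes 11; next at k=0:; next cur becomes 15; next at k=1:; next cur becomes 18; next val becomes 0; next at k=1:; next val becomes 420; next at j=0:; next val becomes 420; next at k=2:; next val becomes 812; next at j=0:; next val becomes 812; next at k=3:; next val becomes 1176; next at j=0:; next val becomes 1176; next at k=4:; next val becomes 1512; next at j=0:; next val becomes 1512; next at k=5:; next val becomes 1820; next at j=0:; next val becomes 1820; next at k=6:; next val becomes 2100; next at j=0:; next val becomes 2100; next tmp becomes -37; next final value 33600
verdict: not equivalent; witness: a=2, b=-5


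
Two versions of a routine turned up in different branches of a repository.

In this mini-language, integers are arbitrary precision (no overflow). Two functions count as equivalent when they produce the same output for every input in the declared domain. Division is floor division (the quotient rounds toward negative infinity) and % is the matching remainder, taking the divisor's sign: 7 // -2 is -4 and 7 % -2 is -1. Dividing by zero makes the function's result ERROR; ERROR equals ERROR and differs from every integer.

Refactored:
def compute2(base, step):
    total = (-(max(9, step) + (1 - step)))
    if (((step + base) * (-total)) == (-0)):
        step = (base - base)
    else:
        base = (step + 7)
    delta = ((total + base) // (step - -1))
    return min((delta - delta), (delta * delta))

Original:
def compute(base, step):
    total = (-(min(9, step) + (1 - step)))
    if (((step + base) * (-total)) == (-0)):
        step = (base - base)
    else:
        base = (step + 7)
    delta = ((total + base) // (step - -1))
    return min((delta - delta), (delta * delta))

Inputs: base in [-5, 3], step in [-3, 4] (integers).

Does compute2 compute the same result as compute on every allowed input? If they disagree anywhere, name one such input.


Equivalent. The suspicious edit (`min(9, step)` became `max(9, step)`) never changes the result for any input inside the declared domain.
An exhaustive pass over the 72 declared inputs shows identical outputs.
Spot check at base=0, step=3 — compute: total=-1, then (((step + base) * (-total)) == (-0)) is false, then base=10, then delta=2, then returns 0. compute2: total=-7, then (((step + base) * (-total)) == (-0)) is false, then base=10, then delta=0, then returns 0. Both give 0.
verdict: equivalent


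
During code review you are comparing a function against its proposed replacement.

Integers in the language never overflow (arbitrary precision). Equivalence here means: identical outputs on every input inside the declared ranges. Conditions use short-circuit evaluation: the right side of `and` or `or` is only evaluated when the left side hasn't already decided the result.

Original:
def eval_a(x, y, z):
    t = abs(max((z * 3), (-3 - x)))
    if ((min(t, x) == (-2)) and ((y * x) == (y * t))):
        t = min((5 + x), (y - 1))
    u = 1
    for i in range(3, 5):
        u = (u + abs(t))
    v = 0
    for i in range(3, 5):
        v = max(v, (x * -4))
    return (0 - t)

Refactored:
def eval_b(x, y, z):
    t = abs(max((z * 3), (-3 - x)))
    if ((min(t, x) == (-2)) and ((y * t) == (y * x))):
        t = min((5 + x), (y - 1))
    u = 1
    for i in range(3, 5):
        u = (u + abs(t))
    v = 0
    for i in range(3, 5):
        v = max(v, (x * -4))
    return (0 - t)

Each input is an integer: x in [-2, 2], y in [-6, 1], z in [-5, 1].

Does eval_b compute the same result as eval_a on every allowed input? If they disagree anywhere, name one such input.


Differences: same computation, different form — yet all 280 inputs agree.
verdict: equivalent


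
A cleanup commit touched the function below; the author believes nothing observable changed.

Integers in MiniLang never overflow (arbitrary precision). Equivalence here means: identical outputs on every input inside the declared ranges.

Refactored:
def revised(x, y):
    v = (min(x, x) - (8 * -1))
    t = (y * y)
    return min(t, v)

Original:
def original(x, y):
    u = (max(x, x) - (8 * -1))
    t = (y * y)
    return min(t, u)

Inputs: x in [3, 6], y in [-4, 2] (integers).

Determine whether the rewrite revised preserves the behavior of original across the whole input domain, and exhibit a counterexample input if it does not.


Equivalent. The one real change (`max(x, x)` became `min(x, x)`) has no effect anywhere in the declared ranges.
Sweeping the whole domain (28 inputs) finds no disagreement.
One worked example (x=3, y=0) — original: u = 11; t = 0; return 0; revised: v = 11; t = 0; return 0; agreement on 0.
verdict: equivalent


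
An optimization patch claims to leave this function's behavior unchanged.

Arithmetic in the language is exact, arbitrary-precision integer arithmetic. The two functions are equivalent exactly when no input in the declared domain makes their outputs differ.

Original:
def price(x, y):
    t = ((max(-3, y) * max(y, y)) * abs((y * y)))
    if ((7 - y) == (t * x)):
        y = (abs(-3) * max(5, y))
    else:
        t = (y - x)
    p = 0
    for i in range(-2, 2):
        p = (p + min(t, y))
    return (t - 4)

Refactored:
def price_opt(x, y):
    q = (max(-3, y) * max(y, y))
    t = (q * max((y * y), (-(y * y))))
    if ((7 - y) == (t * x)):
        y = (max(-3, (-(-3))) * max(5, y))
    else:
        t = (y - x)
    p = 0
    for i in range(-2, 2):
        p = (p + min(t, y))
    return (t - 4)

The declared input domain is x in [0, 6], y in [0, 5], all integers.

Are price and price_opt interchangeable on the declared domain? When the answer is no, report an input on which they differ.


Side by side, the visible changes include: local variable names differ; arithmetic usage differs; min/max/abs usage differs; constant usage differs; statement counts differ.
Tracing x=6, y=0: price: t becomes 0; next ((7 - y) == (t * x)) evaluates to false; next t becomes -6; next p becomes 0; next at i=-2:; next p becomes -6; next at i=-1:; next p becomes -12; next at i=0:; next p becomes -18; next at i=1:; next p becomes -24; next final value -10 | price_opt: q becomes 0; next t becomes 0; next ((7 - y) == (t * x)) evaluates to false; next t becomes -6; next p becomes 0; next at i=-2:; next p becomes -6; next at i=-1:; next p becomes -12; next at i=0:; next p becomes -18; next at i=1:; next p becomes -24; next final value -10 — matching result -10.
Sweeping the whole domain (42 inputs) finds no disagreement.
verdict: equivalent


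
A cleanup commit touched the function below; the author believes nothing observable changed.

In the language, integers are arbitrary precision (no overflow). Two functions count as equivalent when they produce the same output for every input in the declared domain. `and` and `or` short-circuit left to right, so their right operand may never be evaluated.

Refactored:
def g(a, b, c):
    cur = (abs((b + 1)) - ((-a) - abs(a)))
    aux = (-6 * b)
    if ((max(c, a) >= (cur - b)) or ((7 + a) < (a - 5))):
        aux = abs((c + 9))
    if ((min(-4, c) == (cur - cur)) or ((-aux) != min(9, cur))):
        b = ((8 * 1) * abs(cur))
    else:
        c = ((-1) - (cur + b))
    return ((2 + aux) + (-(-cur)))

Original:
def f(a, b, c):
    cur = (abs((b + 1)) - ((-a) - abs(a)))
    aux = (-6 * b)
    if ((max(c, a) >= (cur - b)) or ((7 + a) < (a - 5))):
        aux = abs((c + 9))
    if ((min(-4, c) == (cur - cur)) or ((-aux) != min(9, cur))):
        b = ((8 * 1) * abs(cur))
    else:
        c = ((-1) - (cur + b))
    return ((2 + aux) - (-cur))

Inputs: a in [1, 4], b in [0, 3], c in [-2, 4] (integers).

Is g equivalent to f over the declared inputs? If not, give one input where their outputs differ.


Comparing the listings, the differences include: arithmetic usage differs.
Tracing a=4, b=0, c=0: f: cur becomes 9; next aux becomes 0; next ((max(c, a) >= (cur - b)) or ((7 + a) < (a - 5))) evaluates to false; next ((min(-4, c) == (cur - cur)) or ((-aux) != min(9, cur))) evaluates to true; next b becomes 72; next final value 11 | g: cur becomes 9; next aux becomes 0; next ((max(c, a) >= (cur - b)) or ((7 + a) < (a - 5))) evaluates to false; next ((min(-4, c) == (cur - cur)) or ((-aux) != min(9, cur))) evaluates to true; next b becomes 72; next final value 11 — matching result 11.
Across all 112 domain points the two functions coincide.
verdict: equivalent


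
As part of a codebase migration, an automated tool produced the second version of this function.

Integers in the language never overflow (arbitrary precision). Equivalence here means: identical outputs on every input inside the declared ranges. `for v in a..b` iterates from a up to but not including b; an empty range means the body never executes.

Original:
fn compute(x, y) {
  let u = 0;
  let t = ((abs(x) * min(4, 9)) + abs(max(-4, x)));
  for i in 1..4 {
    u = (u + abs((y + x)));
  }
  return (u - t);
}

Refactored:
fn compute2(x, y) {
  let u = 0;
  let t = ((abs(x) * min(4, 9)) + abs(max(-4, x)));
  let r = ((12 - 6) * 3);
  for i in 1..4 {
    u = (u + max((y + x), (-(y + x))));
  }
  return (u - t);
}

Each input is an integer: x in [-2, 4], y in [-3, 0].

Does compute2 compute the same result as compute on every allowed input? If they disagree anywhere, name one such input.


The two are interchangeable: local variable names differ, and min/max/abs usage differs, and constant usage differs, and statement counts differ, and arithmetic usage differs, and every declared input agrees.
Tracing x=4, y=-3: compute: u = 0; t = 20; [i=1]; u = 1; [i=2]; u = 2; [i=3]; u = 3; return -17 | compute2: u = 0; t = 20; r = 18; [i=1]; u = 1; [i=2]; u = 2; [i=3]; u = 3; return -17 — matching result -17.
Checked all 28 inputs in the declared domain: the outputs agree on every one.
verdict: equivalent


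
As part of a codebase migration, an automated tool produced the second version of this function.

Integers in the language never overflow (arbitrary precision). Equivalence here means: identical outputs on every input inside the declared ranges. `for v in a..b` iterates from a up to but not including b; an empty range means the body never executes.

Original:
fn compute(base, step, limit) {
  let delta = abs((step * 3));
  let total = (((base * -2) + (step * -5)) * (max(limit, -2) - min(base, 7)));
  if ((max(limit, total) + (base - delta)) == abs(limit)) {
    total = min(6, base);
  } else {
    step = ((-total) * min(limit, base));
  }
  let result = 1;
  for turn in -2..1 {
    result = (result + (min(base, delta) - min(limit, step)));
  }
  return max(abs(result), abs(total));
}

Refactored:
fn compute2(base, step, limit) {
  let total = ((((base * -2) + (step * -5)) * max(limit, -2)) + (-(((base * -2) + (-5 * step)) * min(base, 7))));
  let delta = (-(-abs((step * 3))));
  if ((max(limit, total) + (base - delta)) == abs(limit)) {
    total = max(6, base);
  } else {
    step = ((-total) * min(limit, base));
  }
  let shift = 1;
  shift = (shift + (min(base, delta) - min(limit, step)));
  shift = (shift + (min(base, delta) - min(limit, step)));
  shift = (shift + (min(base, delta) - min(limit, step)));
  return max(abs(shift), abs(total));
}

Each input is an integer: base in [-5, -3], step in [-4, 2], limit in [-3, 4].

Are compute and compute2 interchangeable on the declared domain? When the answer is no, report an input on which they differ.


Consider the input base=-3, step=0, limit=-3.
compute: delta := 0 | total := 6 | ((max(limit, total) + (base - delta)) == abs(limit)): true | total := -3 | result := 1 | iter turn=-2: | result := 1 | iter turn=-1: | result := 1 | iter turn=0: | result := 1 | result 3
compute2: total := 6 | delta := 0 | ((max(limit, total) + (base - delta)) == abs(limit)): true | total := 6 | shift := 1 | shift := 1 | shift := 1 | shift := 1 | result 6
3 against 6: the behavior changed.
verdict: not equivalent; witness: base=-3, step=0, limit=-3


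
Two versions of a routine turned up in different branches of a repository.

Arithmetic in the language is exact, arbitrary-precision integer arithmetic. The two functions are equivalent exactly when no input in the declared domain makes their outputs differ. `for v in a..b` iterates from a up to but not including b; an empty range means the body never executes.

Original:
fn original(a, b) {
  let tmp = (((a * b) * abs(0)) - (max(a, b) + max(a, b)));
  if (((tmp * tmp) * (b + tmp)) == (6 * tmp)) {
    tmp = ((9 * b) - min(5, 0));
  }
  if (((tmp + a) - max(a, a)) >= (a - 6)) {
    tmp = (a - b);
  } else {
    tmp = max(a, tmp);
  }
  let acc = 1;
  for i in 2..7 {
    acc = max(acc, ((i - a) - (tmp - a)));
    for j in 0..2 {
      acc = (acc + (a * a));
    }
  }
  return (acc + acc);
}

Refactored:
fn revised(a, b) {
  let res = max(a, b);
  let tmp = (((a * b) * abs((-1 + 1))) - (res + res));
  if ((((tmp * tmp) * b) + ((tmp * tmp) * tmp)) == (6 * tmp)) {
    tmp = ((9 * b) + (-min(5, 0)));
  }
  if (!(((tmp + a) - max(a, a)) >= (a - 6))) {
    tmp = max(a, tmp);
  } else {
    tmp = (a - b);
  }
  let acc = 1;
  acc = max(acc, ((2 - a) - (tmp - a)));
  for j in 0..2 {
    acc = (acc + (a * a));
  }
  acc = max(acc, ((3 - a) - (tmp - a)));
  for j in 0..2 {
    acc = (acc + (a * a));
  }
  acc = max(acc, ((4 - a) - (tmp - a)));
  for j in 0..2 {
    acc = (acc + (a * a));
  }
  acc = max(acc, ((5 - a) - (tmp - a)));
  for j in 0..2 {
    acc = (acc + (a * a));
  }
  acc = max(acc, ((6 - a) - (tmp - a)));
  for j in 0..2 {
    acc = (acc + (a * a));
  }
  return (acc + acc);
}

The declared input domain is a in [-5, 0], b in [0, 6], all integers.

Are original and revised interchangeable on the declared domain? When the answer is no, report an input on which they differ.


Side by side, the visible changes include: local variable names differ, loop structure differs, min/max/abs usage differs, statement counts differ, constant usage differs, boolean connective usage differs, arithmetic usage differs.
Tracing a=-3, b=2: original: tmp := -4 | (((tmp * tmp) * (b + tmp)) == (6 * tmp)): false | (((tmp + a) - max(a, a)) >= (a - 6)): true | tmp := -5 | acc := 1 | iter i=2: | acc := 7 | iter j=0: | acc := 16 | iter j=1: | acc := 25 | iter i=3: | acc := 25 | iter j=0: | acc := 34 | iter j=1: | acc := 43 | iter i=4: | acc := 43 | iter j=0: | acc := 52 | iter j=1: | acc := 61 | iter i=5: | acc := 61 | iter j=0: | acc := 70 | iter j=1: | acc := 79 | iter i=6: | acc := 79 | iter j=0: | acc := 88 | iter j=1: | acc := 97 | result 194 | revised: res := 2 | tmp := -4 | ((((tmp * tmp) * b) + ((tmp * tmp) * tmp)) == (6 * tmp)): false | (!(((tmp + a) - max(a, a)) >= (a - 6))): false | tmp := -5 | acc := 1 | acc := 7 | iter j=0: | acc := 16 | iter j=1: | acc := 25 | acc := 25 | iter j=0: | acc := 34 | iter j=1: | acc := 43 | acc := 43 | iter j=0: | acc := 52 | iter j=1: | acc := 61 | acc := 61 | iter j=0: | acc := 70 | iter j=1: | acc := 79 | acc := 79 | iter j=0: | acc := 88 | iter j=1: | acc := 97 | result 194 — matching result 194.
Across all 42 domain points the two functions coincide.
verdict: equivalent


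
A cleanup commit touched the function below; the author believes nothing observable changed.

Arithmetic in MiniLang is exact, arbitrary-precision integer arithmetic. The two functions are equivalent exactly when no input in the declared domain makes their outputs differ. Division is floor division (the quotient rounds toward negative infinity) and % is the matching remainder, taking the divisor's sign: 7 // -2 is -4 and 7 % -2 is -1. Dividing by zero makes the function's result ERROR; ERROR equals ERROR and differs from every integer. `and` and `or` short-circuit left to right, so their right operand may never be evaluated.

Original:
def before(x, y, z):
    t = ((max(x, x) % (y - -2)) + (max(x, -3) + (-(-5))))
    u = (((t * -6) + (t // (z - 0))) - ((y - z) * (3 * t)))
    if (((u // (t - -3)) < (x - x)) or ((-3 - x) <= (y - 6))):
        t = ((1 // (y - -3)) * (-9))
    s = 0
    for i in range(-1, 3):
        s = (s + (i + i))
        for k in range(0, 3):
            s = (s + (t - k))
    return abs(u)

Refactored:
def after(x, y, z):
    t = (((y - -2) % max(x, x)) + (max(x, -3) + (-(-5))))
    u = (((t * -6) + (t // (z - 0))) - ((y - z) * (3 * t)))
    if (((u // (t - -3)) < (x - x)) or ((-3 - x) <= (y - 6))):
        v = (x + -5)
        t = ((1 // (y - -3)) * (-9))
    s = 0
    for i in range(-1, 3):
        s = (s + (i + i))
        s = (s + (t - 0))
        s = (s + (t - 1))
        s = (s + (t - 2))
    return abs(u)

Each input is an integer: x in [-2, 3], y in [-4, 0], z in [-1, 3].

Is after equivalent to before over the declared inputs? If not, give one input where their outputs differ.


Try x=-2, y=-3, z=1.
before: t := 3 | u := 21 | (((u // (t - -3)) < (x - x)) or ((-3 - x) <= (y - 6))): false | s := 0 | iter i=-1: | s := -2 | iter k=0: | s := 1 | iter k=1: | s := 3 | iter k=2: | s := 4 | iter i=0: | s := 4 | iter k=0: | s := 7 | iter k=1: | s := 9 | iter k=2: | s := 10 | iter i=1: | s := 12 | iter k=0: | s := 15 | iter k=1: | s := 17 | iter k=2: | s := 18 | iter i=2: | s := 22 | iter k=0: | s := 25 | iter k=1: | s := 27 | iter k=2: | s := 28 | result 21
after: t := 2 | u := 14 | (((u // (t - -3)) < (x - x)) or ((-3 - x) <= (y - 6))): false | s := 0 | iter i=-1: | s := -2 | s := 0 | s := 1 | s := 1 | iter i=0: | s := 1 | s := 3 | s := 4 | s := 4 | iter i=1: | s := 6 | s := 8 | s := 9 | s := 9 | iter i=2: | s := 13 | s := 15 | s := 16 | s := 16 | result 14
21 != 14, so the rewrite changes behavior.
verdict: not equivalent; witness: x=-2, y=-3, z=1


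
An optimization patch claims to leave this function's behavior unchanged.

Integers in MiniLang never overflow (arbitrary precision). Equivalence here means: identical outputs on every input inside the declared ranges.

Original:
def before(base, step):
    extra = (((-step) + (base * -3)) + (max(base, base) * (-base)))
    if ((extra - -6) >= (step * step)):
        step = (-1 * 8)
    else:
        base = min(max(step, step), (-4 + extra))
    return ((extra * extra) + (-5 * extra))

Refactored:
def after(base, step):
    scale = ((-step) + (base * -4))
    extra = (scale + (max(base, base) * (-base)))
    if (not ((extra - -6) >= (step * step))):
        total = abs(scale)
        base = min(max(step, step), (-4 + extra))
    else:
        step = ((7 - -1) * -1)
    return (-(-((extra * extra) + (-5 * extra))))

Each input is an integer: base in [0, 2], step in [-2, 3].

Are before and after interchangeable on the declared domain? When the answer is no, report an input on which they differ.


Consider the input base=1, step=-2.
before: extra = -2; ((extra - -6) >= (step * step)) -> true; step = -8; return 14
after: scale = -2; extra = -3; (not ((extra - -6) >= (step * step))) -> true; total = 2; base = -7; return 24
14 and 24 differ, so these are not the same function on this domain.
verdict: not equivalent; witness: base=1, step=-2


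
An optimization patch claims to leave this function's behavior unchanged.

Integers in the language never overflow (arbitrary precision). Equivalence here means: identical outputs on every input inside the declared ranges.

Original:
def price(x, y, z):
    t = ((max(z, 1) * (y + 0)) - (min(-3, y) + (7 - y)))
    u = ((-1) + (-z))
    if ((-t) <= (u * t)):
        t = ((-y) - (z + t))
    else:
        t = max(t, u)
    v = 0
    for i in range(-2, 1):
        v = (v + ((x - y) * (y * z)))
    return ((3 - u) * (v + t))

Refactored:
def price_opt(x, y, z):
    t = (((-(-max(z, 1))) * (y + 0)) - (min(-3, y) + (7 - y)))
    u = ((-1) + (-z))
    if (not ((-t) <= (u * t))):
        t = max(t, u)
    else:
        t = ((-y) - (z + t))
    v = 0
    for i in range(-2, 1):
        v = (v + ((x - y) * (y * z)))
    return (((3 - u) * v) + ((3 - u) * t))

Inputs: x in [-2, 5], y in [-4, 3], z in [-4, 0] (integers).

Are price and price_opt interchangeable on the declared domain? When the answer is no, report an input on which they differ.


Comparing the listings, the differences include: arithmetic usage differs; and constant usage differs; and boolean connective usage differs.
One worked example (x=3, y=0, z=-2) — price: t = -4; u = 1; ((-t) <= (u * t)) -> false; t = 1; v = 0; [i=-2]; v = 0; [i=-1]; v = 0; [i=0]; v = 0; return 2; price_opt: t = -4; u = 1; (not ((-t) <= (u * t))) -> true; t = 1; v = 0; [i=-2]; v = 0; [i=-1]; v = 0; [i=0]; v = 0; return 2; agreement on 2.
Across all 320 domain points the two functions coincide.
verdict: equivalent


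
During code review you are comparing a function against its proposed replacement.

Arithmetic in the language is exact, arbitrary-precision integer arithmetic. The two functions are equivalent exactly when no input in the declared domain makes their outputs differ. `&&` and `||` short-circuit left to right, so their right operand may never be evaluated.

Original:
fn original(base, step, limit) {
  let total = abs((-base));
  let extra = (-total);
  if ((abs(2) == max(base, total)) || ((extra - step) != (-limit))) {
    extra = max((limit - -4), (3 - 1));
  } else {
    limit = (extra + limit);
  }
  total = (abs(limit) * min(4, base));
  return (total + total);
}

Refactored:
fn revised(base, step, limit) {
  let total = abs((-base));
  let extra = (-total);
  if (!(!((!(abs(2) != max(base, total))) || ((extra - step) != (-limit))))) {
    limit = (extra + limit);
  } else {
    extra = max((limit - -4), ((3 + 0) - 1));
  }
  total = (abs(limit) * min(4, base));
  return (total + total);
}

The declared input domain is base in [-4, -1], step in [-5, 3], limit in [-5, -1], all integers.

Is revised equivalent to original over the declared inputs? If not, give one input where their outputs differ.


Consider the input base=-4, step=-5, limit=-5.
original: total becomes 4; next extra becomes -4; next ((abs(2) == max(base, total)) || ((extra - step) != (-limit))) evaluates to true; next extra becomes 2; next total becomes -20; next final value -40
revised: total becomes 4; next extra becomes -4; next (!(!((!(abs(2) != max(base, total))) || ((extra - step) != (-limit))))) evaluates to true; next limit becomes -9; next total becomes -36; next final value -72
-40 vs -72 — the two versions disagree here.
verdict: not equivalent; witness: base=-4, step=-5, limit=-5


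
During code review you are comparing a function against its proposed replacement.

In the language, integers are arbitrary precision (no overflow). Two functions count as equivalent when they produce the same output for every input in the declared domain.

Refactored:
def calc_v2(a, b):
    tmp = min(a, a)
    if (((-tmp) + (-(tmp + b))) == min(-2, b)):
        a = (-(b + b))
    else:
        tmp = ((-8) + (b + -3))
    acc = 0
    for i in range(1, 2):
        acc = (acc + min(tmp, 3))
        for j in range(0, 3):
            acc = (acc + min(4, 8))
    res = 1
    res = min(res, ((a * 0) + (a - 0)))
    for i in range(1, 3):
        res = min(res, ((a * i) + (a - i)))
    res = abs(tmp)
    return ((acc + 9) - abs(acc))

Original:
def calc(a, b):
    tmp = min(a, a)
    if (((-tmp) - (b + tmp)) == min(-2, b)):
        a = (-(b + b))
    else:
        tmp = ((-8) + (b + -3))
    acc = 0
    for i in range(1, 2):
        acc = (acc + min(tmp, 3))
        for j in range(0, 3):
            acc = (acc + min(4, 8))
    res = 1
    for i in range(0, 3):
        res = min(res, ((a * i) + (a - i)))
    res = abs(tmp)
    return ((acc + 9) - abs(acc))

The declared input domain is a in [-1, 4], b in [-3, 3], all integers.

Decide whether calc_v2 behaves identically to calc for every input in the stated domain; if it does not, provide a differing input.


The two versions differ — the changes include min/max/abs usage differs; and constant usage differs; and arithmetic usage differs; and statement counts differ; and loop structure differs.
Tracing a=3, b=3: calc: tmp becomes 3; next (((-tmp) - (b + tmp)) == min(-2, b)) evaluates to false; next tmp becomes -8; next acc becomes 0; next at i=1:; next acc becomes -8; next at j=0:; next acc becomes -4; next at j=1:; next acc becomes 0; next at j=2:; next acc becomes 4; next res becomes 1; next at i=0:; next res becomes 1; next at i=1:; next res becomes 1; next at i=2:; next res becomes 1; next res becomes 8; next final value 9 | calc_v2: tmp becomes 3; next (((-tmp) + (-(tmp + b))) == min(-2, b)) evaluates to false; next tmp becomes -8; next acc becomes 0; next at i=1:; next acc becomes -8; next at j=0:; next acc becomes -4; next at j=1:; next acc becomes 0; next at j=2:; next acc becomes 4; next res becomes 1; next res becomes 1; next at i=1:; next res becomes 1; next at i=2:; next res becomes 1; next res becomes 8; next final value 9 — matching result 9.
An exhaustive pass over the 42 declared inputs shows identical outputs.
verdict: equivalent


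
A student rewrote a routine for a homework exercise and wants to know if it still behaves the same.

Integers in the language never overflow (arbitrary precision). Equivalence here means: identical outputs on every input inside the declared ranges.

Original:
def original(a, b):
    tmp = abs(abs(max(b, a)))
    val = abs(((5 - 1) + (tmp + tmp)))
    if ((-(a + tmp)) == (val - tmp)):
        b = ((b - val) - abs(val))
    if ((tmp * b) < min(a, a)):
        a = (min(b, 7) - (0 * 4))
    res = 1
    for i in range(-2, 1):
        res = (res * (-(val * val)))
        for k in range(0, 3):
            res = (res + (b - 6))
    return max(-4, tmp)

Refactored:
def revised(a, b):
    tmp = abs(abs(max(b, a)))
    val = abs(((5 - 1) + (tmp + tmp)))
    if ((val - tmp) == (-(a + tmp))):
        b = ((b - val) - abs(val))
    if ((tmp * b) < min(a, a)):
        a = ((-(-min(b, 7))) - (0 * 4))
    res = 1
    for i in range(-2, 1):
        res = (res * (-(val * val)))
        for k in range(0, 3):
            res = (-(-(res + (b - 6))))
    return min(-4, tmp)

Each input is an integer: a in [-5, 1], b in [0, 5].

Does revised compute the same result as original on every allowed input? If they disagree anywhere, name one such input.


Input a=-5, b=0: 0 from original versus -4 from revised.
verdict: not equivalent; witness: a=-5, b=0


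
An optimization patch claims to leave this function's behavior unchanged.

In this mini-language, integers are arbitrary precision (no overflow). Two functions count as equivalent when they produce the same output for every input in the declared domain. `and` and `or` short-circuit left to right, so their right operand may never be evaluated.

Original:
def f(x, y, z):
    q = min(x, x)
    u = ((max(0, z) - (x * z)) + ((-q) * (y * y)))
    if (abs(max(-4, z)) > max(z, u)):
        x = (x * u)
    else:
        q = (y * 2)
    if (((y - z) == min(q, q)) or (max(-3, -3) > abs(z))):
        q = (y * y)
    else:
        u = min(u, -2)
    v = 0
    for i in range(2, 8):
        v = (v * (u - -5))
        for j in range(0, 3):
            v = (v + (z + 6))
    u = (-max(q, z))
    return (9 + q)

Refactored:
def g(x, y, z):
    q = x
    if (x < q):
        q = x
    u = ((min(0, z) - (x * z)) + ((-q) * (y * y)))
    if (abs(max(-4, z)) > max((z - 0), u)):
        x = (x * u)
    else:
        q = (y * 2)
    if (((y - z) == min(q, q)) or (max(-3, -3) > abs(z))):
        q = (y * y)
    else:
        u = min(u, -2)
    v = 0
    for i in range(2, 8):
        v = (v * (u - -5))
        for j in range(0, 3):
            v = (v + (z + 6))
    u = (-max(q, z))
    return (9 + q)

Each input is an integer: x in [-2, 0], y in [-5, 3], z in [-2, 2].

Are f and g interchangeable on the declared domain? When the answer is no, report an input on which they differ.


The rewrite breaks on x=-1, y=-2, z=-2, where the results are 5 and 8.
f: q=-1, then u=2, then (abs(max(-4, z)) > max(z, u)) is false, then q=-4, then (((y - z) == min(q, q)) or (max(-3, -3) > abs(z))) is false, then u=-2, then v=0, then (i=2), then v=0, then (j=0), then v=4, then (j=1), then v=8, then (j=2), then v=12, then (i=3), then v=36, then (j=0), then v=40, then (j=1), then v=44, then (j=2), then v=48, then (i=4), then v=144, then (j=0), then v=148, then (j=1), then v=152, then (j=2), then v=156, then (i=5), then v=468, then (j=0), then v=472, then (j=1), then v=476, then (j=2), then v=480, then (i=6), then v=1440, then (j=0), then v=1444, then (j=1), then v=1448, then (j=2), then v=1452, then (i=7), then v=4356, then (j=0), then v=4360, then (j=1), then v=4364, then (j=2), then v=4368, then u=2, then returns 5
g: q=-1, then (x < q) is false, then u=0, then (abs(max(-4, z)) > max((z - 0), u)) is true, then x=0, then (((y - z) == min(q, q)) or (max(-3, -3) > abs(z))) is false, then u=-2, then v=0, then (i=2), then v=0, then (j=0), then v=4, then (j=1), then v=8, then (j=2), then v=12, then (i=3), then v=36, then (j=0), then v=40, then (j=1), then v=44, then (j=2), then v=48, then (i=4), then v=144, then (j=0), then v=148, then (j=1), then v=152, then (j=2), then v=156, then (i=5), then v=468, then (j=0), then v=472, then (j=1), then v=476, then (j=2), then v=480, then (i=6), then v=1440, then (j=0), then v=1444, then (j=1), then v=1448, then (j=2), then v=1452, then (i=7), then v=4356, then (j=0), then v=4360, then (j=1), then v=4364, then (j=2), then v=4368, then u=1, then returns 8
verdict: not equivalent; witness: x=-1, y=-2, z=-2


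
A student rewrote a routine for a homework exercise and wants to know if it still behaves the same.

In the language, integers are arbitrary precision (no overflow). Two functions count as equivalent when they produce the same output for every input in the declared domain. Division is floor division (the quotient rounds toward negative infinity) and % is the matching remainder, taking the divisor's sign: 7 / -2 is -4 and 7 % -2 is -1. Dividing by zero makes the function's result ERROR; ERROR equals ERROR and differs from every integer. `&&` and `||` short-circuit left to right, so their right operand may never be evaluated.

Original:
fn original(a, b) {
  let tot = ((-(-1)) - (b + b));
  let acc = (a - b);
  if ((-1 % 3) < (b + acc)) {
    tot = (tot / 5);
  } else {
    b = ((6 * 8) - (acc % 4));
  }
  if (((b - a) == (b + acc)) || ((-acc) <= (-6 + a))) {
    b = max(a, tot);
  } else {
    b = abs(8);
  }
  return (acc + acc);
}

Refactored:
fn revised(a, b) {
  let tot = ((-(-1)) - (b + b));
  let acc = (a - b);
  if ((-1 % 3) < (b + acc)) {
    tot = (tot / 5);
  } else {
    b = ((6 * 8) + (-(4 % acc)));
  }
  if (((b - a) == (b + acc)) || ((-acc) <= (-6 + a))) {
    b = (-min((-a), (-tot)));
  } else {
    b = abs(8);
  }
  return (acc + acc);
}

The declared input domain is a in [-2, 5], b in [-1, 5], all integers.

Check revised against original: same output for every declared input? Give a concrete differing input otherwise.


The rewrite breaks on a=-1, b=-1, where the results are 0 and ERROR.
original: tot := 3 | acc := 0 | ((-1 % 3) < (b + acc)): false | b := 48 | (((b - a) == (b + acc)) || ((-acc) <= (-6 + a))): false | b := 8 | result 0
revised: tot := 3 | acc := 0 | ((-1 % 3) < (b + acc)): false | divide-by-zero, output ERROR
verdict: not equivalent; witness: a=-1, b=-1


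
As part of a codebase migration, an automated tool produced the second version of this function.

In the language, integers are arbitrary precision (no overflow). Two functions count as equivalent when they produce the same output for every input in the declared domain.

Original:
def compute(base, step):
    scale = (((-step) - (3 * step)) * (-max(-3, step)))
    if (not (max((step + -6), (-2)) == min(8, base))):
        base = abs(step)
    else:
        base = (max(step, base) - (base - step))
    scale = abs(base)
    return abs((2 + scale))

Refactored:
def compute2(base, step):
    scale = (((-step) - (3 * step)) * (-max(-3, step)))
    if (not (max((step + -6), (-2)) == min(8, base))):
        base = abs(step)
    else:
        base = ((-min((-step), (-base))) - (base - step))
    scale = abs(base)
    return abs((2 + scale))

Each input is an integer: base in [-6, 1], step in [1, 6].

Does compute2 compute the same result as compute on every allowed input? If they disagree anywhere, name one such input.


Equivalent — the differences include min/max/abs usage differs, yet no declared input distinguishes the two.
One worked example (base=-2, step=1) — compute: scale=4, then (not (max((step + -6), (-2)) == min(8, base))) is false, then base=4, then scale=4, then returns 6; compute2: scale=4, then (not (max((step + -6), (-2)) == min(8, base))) is false, then base=4, then scale=4, then returns 6; agreement on 6.
Sweeping the whole domain (48 inputs) finds no disagreement.
verdict: equivalent


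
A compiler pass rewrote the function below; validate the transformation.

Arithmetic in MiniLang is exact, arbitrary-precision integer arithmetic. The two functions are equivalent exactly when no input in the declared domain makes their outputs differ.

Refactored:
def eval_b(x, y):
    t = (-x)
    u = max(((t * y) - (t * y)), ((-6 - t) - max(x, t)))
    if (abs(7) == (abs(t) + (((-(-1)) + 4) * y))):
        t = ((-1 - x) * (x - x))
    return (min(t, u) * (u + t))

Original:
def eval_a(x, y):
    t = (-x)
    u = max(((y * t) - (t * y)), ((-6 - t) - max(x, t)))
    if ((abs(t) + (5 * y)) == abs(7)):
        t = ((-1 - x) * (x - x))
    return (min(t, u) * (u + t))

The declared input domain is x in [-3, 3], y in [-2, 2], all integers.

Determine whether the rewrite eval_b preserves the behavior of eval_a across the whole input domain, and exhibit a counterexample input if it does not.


Behavior is preserved: although constant usage differs, arithmetic usage differs, the outputs never diverge.
As a probe, take x=1, y=-2: eval_a runs t = -1; u = 0; ((abs(t) + (5 * y)) == abs(7)) -> false; return 1; eval_b runs t = -1; u = 0; (abs(7) == (abs(t) + (((-(-1)) + 4) * y))) -> false; return 1; both end at 1.
Every one of the 35 inputs gives matching results.
verdict: equivalent


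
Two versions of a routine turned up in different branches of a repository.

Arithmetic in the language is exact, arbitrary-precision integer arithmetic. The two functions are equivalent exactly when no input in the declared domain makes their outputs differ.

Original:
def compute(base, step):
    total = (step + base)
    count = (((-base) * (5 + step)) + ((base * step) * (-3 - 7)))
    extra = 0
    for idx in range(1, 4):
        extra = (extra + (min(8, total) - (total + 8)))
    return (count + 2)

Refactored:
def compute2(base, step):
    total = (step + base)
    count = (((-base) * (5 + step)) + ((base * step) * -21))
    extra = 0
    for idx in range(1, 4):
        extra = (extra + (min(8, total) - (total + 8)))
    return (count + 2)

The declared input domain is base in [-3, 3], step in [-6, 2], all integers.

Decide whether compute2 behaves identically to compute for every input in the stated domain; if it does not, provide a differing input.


On input base=-3, step=-6, compute returns -181 while compute2 returns -379.
verdict: not equivalent; witness: base=-3, step=-6


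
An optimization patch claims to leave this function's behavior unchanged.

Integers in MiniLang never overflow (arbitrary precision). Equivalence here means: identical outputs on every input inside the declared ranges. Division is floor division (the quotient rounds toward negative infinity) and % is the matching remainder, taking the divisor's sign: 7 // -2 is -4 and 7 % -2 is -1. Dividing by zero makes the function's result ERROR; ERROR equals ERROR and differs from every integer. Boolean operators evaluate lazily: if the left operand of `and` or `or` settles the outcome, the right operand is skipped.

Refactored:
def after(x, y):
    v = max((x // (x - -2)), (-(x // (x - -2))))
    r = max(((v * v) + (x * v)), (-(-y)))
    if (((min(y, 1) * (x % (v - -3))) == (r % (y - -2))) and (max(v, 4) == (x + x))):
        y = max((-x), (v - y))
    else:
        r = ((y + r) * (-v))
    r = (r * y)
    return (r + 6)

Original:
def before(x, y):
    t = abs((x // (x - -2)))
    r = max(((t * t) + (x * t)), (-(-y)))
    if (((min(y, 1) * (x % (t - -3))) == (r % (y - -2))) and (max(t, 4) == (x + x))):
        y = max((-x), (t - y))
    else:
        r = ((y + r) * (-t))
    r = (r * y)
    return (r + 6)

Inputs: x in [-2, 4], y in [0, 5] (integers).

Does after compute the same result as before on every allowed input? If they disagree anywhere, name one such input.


The two are interchangeable: constant usage differs, and local variable names differ, and arithmetic usage differs, and min/max/abs usage differs, and every declared input agrees.
As a probe, take x=2, y=1: before runs t becomes 0; next r becomes 1; next (((min(y, 1) * (x % (t - -3))) == (r % (y - -2))) and (max(t, 4) == (x + x))) evaluates to false; next r becomes 0; next r becomes 0; next final value 6; after runs v becomes 0; next r becomes 1; next (((min(y, 1) * (x % (v - -3))) == (r % (y - -2))) and (max(v, 4) == (x + x))) evaluates to false; next r becomes 0; next r becomes 0; next final value 6; both end at 6.
Checked all 42 inputs in the declared domain: the outputs agree on every one.
verdict: equivalent
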